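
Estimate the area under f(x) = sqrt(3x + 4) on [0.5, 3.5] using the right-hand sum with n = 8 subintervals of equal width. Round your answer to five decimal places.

9.67487

Δx = (3.5 − 0.5)/8 = 0.375.
Right endpoints: 0.875, 1.25, 1.625, 2, 2.375, 2.75, 3.125, 3.5.
f(0.875) ≈ 2.57391, f(1.25) ≈ 2.78388, f(1.625) ≈ 2.97909, f(2) ≈ 3.16228, f(2.375) ≈ 3.33542, f(2.75) ≈ 3.50000, f(3.125) ≈ 3.65718, f(3.5) ≈ 3.80789.
Sum = Δx · [f(0.875) + f(1.25) + f(1.625) + ...].
Sum ≈ 9.67487.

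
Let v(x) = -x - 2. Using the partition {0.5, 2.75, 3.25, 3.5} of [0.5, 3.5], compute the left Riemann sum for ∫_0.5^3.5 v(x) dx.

Subinterval widths: 2.25, 0.5, 0.25.
Left endpoints: 0.5, 2.75, 3.25.
v(0.5) = -2.5, v(2.75) = -4.75, v(3.25) = -5.25.
Sum = Σ Δx_i · v(x_i).
Sum = -9.3125.

-9.3125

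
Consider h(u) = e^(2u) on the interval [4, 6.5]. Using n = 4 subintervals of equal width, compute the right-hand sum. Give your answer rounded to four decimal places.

384929.3871

Δu = (6.5 − 4)/4 = 0.625.
Right endpoints: 4.625, 5.25, 5.875, 6.5.
h(4.625) ≈ 10404.5657, h(5.25) ≈ 36315.5027, h(5.875) ≈ 126753.5590, h(6.5) ≈ 442413.3920.
Sum = Δu · [h(4.625) + h(5.25) + h(5.875) + h(6.5)].
Sum ≈ 384929.3871.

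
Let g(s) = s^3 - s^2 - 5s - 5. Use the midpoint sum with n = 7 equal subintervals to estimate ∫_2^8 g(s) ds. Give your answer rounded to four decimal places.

Δs = (8 − 2)/7 = 6/7.
Midpoints: 17/7, 23/7, 29/7, 5, 41/7, 47/7, 53/7.
g(17/7) = -2990/343, g(23/7) = 1114/343, g(29/7) = 9682/343, g(5) = 70, g(41/7) = 45394/343, g(47/7) = 75130/343, g(53/7) = 114514/343.
Sum = Δs · [g(17/7) + g(23/7) + g(29/7) + ...].
Sum ≈ 666.8571.

666.8571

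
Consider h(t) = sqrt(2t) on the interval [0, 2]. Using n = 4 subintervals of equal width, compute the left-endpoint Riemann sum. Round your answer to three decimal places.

Δt = (2 − 0)/4 = 0.5.
Left endpoints: 0, 0.5, 1, 1.5.
h(0) ≈ 0.000, h(0.5) ≈ 1.000, h(1) ≈ 1.414, h(1.5) ≈ 1.732.
Sum = Δt · [h(0) + h(0.5) + h(1) + h(1.5)].
Sum ≈ 2.073.

2.073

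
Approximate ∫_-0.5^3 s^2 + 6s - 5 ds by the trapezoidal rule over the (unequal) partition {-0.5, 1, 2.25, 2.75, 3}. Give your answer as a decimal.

18.703125

Subinterval widths: 1.5, 1.25, 0.5, 0.25.
f(-0.5) = -7.75, f(1) = 2, f(2.25) = 13.5625, f(2.75) = 19.0625, f(3) = 22.
On each subinterval the trapezoid contributes (Δs_i/2)·[f(s_{i-1}) + f(s_i)].
Sum = 18.703125.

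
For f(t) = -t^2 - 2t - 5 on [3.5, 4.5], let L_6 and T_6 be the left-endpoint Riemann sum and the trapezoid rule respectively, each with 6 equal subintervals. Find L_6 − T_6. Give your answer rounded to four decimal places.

L_6 ≈ -28.254630.
T_6 ≈ -29.087963.
L_6 − T_6 ≈ 0.8333.

0.8333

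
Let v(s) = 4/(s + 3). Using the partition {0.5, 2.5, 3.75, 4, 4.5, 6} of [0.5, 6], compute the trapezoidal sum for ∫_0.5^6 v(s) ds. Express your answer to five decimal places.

3.85007

Subinterval widths: 2, 1.25, 0.25, 0.5, 1.5.
v(0.5) = 8/7, v(2.5) = 8/11, v(3.75) = 16/27, v(4) = 4/7, v(4.5) = 8/15, v(6) = 4/9.
On each subinterval the trapezoid contributes (Δs_i/2)·[v(s_{i-1}) + v(s_i)].
Sum ≈ 3.85007.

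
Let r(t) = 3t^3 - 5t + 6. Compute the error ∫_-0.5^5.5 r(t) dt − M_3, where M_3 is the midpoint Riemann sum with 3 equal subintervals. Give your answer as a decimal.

45

Exact integral: ∫_-0.5^5.5 r(t) dt = 647.25.
M_3 = 602.25.
Error = 647.25 − 602.25 = 45.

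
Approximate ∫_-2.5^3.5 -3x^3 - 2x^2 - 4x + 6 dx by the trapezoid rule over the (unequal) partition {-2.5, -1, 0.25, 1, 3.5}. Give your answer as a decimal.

-148.546875

Subinterval widths: 1.5, 1.25, 0.75, 2.5.
f(-2.5) = 50.375, f(-1) = 11, f(0.25) = 4.828125, f(1) = -3, f(3.5) = -161.125.
On each subinterval the trapezoid contributes (Δx_i/2)·[f(x_{i-1}) + f(x_i)].
Sum = -148.546875.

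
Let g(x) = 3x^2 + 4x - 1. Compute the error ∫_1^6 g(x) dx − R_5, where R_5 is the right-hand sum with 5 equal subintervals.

-65

Exact integral: ∫_1^6 g(x) dx = 280.
R_5 = 345.
Error = 280 − 345 = -65.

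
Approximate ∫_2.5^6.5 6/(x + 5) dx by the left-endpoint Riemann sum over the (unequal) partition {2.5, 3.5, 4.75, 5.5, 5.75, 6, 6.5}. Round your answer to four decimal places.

Subinterval widths: 1, 1.25, 0.75, 0.25, 0.25, 0.5.
Left endpoints: 2.5, 3.5, 4.75, 5.5, 5.75, 6.
f(2.5) = 0.8, f(3.5) = 12/17, f(4.75) = 8/13, f(5.5) = 4/7, f(5.75) = 24/43, f(6) = 6/11.
Sum = Σ Δx_i · f(x_i).
Sum ≈ 2.6990.

2.6990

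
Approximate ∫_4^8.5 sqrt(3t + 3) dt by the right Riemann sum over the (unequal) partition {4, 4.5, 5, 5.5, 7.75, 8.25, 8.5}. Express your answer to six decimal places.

Subinterval widths: 0.5, 0.5, 0.5, 2.25, 0.5, 0.25.
Right endpoints: 4.5, 5, 5.5, 7.75, 8.25, 8.5.
f(4.5) ≈ 4.062019, f(5) ≈ 4.242641, f(5.5) ≈ 4.415880, f(7.75) ≈ 5.123475, f(8.25) ≈ 5.267827, f(8.5) ≈ 5.338539.
Sum = Σ Δt_i · f(t_i).
Sum ≈ 21.856638.

21.856638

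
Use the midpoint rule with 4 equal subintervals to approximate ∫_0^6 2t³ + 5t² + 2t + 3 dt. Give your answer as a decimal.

1036.125

Δt = (6 − 0)/4 = 1.5.
Midpoints: 0.75, 2.25, 3.75, 5.25.
f(0.75) = 8.15625, f(2.25) = 55.59375, f(3.75) = 186.28125, f(5.25) = 440.71875.
Sum = Δt · [f(0.75) + f(2.25) + f(3.75) + f(5.25)].
Sum = 1036.125.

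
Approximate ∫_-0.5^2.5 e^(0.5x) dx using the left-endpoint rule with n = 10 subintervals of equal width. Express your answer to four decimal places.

Δx = (2.5 − (-0.5))/10 = 0.3.
Left endpoints: -0.5, -0.2, 0.1, 0.4, 0.7, 1, 1.3, 1.6, 1.9, 2.2.
f(-0.5) ≈ 0.7788, f(-0.2) ≈ 0.9048, f(0.1) ≈ 1.0513, f(0.4) ≈ 1.2214, f(0.7) ≈ 1.4191, f(1) ≈ 1.6487, f(1.3) ≈ 1.9155, f(1.6) ≈ 2.2255, f(1.9) ≈ 2.5857, f(2.2) ≈ 3.0042.
Sum = Δx · [f(-0.5) + f(-0.2) + f(0.1) + ...].
Sum ≈ 5.0265.

5.0265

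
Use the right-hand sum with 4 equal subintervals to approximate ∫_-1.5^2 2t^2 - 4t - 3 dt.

Δt = (2 − (-1.5))/4 = 0.875.
Right endpoints: -0.625, 0.25, 1.125, 2.
f(-0.625) = 0.28125, f(0.25) = -3.875, f(1.125) = -4.96875, f(2) = -3.
Sum = Δt · [f(-0.625) + f(0.25) + f(1.125) + f(2)].
Sum = -10.1171875.

-10.1171875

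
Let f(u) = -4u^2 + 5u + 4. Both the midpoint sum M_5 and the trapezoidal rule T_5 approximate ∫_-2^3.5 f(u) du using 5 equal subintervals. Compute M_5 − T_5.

6.655

M_5 = -22.99.
T_5 = -29.645.
M_5 − T_5 = 6.655.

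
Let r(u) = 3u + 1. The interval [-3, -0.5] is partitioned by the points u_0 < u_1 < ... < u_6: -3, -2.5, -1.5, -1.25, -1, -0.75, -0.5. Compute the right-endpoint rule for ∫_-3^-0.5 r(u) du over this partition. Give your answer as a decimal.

-8.375

Subinterval widths: 0.5, 1, 0.25, 0.25, 0.25, 0.25.
Right endpoints: -2.5, -1.5, -1.25, -1, -0.75, -0.5.
r(-2.5) = -6.5, r(-1.5) = -3.5, r(-1.25) = -2.75, r(-1) = -2, r(-0.75) = -1.25, r(-0.5) = -0.5.
Sum = Σ Δu_i · r(u_i).
Sum = -8.375.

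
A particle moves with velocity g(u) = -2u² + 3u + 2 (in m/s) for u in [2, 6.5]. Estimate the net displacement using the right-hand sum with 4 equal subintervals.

Δu = (6.5 − 2)/4 = 1.125.
Right endpoints: 3.125, 4.25, 5.375, 6.5.
g(3.125) = -8.15625, g(4.25) = -21.375, g(5.375) = -39.65625, g(6.5) = -63.
Sum = Δu · [g(3.125) + g(4.25) + g(5.375) + g(6.5)].
Sum = -148.7109375.

-148.7109375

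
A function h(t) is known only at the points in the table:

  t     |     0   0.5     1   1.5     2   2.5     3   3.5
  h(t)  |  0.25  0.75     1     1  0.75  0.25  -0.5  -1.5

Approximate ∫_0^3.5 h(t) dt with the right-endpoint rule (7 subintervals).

Δt = 0.5.
Sum = 0.5·[0.75 + 1 + 1 + 0.75 + 0.25 + (-0.5) + (-1.5)] = 0.875.

0.875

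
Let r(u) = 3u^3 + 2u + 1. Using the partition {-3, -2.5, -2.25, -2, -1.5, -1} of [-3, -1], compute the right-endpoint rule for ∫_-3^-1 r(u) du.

-49.66796875

Subinterval widths: 0.5, 0.25, 0.25, 0.5, 0.5.
Right endpoints: -2.5, -2.25, -2, -1.5, -1.
r(-2.5) = -50.875, r(-2.25) = -37.671875, r(-2) = -27, r(-1.5) = -12.125, r(-1) = -4.
Sum = Σ Δu_i · r(u_i).
Sum = -49.66796875.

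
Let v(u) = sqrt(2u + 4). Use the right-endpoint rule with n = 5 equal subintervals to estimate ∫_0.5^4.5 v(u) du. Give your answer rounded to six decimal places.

12.436037

Δu = (4.5 − 0.5)/5 = 0.8.
Right endpoints: 1.3, 2.1, 2.9, 3.7, 4.5.
v(1.3) ≈ 2.569047, v(2.1) ≈ 2.863564, v(2.9) ≈ 3.130495, v(3.7) ≈ 3.376389, v(4.5) ≈ 3.605551.
Sum = Δu · [v(1.3) + v(2.1) + v(2.9) + v(3.7) + v(4.5)].
Sum ≈ 12.436037.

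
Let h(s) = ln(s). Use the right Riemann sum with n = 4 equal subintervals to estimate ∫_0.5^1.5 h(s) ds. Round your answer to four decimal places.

Δs = (1.5 − 0.5)/4 = 0.25.
Right endpoints: 0.75, 1, 1.25, 1.5.
h(0.75) ≈ -0.2877, h(1) ≈ 0.0000, h(1.25) ≈ 0.2231, h(1.5) ≈ 0.4055.
Sum = Δs · [h(0.75) + h(1) + h(1.25) + h(1.5)].
Sum ≈ 0.0852.

0.0852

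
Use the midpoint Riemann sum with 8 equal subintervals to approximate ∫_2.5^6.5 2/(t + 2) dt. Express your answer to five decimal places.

Δt = (6.5 − 2.5)/8 = 0.5.
Midpoints: 2.75, 3.25, 3.75, 4.25, 4.75, 5.25, 5.75, 6.25.
f(2.75) = 8/19, f(3.25) = 8/21, f(3.75) = 8/23, f(4.25) = 0.32, f(4.75) = 8/27, f(5.25) = 8/29, f(5.75) = 8/31, f(6.25) = 8/33.
Sum = Δt · [f(2.75) + f(3.25) + f(3.75) + ...].
Sum ≈ 1.27124.

1.27124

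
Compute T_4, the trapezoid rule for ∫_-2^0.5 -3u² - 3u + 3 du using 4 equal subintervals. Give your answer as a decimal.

4.51171875

Δu = (0.5 − (-2))/4 = 0.625.
f(-2) = -3, f(-1.375) = 1.453125, f(-0.75) = 3.5625, f(-0.125) = 3.328125, f(0.5) = 0.75.
T_4 = (Δu/2)·[f(u_0) + 2f(u_1) + 2f(u_2) + 2f(u_3) + f(u_4)].
Sum = 4.51171875.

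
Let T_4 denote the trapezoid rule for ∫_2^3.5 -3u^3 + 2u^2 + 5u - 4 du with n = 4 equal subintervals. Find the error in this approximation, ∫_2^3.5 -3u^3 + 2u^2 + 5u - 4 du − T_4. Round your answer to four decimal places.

Exact integral: ∫_2^3.5 f(u) du = -62.671875.
T_4 ≈ -63.471680.
Error ≈ -62.671875 − (-63.471680) ≈ 0.7998.

0.7998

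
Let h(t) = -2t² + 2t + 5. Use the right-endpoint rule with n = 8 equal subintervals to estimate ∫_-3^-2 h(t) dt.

-11.921875

Δt = (-2 − (-3))/8 = 0.125.
Right endpoints: -2.875, -2.75, -2.625, -2.5, -2.375, -2.25, -2.125, -2.
h(-2.875) = -17.28125, h(-2.75) = -15.625, h(-2.625) = -14.03125, h(-2.5) = -12.5, h(-2.375) = -11.03125, h(-2.25) = -9.625, h(-2.125) = -8.28125, h(-2) = -7.
Sum = Δt · [h(-2.875) + h(-2.75) + h(-2.625) + ...].
Sum = -11.921875.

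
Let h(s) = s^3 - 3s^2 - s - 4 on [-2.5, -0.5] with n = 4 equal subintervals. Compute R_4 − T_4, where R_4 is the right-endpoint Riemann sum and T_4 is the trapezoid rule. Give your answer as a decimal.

7.875

R_4 = -23.
T_4 = -30.875.
R_4 − T_4 = 7.875.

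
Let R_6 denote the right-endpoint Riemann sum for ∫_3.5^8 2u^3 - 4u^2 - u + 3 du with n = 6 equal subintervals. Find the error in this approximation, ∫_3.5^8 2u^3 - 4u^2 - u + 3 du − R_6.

-285.3984375

Exact integral: ∫_3.5^8 f(u) du = 1335.09375.
R_6 = 1620.4921875.
Error = 1335.09375 − 1620.4921875 = -285.3984375.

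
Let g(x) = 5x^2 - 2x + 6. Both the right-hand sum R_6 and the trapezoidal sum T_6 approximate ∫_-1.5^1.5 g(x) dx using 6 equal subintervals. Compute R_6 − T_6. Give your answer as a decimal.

R_6 = 28.375.
T_6 = 29.875.
R_6 − T_6 = -1.5.

-1.5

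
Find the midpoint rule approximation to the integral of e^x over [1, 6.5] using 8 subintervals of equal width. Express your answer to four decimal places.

649.5552

Δx = (6.5 − 1)/8 = 0.6875.
Midpoints: 1.34375, 2.03125, 2.71875, 3.40625, 4.09375, 4.78125, 5.46875, 6.15625.
f(1.34375) ≈ 3.8334, f(2.03125) ≈ 7.6236, f(2.71875) ≈ 15.1614, f(3.40625) ≈ 30.1520, f(4.09375) ≈ 59.9643, f(4.78125) ≈ 119.2533, f(5.46875) ≈ 237.1636, f(6.15625) ≈ 471.6560.
Sum = Δx · [f(1.34375) + f(2.03125) + f(2.71875) + ...].
Sum ≈ 649.5552.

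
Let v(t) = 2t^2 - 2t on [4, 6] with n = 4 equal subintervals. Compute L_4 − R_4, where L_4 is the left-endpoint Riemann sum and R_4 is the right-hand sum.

L_4 = 72.5.
R_4 = 90.5.
L_4 − R_4 = -18.

-18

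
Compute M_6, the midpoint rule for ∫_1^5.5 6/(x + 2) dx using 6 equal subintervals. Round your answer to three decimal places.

5.485

Δx = (5.5 − 1)/6 = 0.75.
Midpoints: 1.375, 2.125, 2.875, 3.625, 4.375, 5.125.
f(1.375) = 16/9, f(2.125) = 16/11, f(2.875) = 16/13, f(3.625) = 16/15, f(4.375) = 16/17, f(5.125) = 16/19.
Sum = Δx · [f(1.375) + f(2.125) + f(2.875) + ...].
Sum ≈ 5.485.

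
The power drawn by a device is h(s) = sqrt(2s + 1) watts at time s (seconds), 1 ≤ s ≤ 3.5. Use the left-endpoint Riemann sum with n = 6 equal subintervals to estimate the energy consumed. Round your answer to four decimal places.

Δs = (3.5 − 1)/6 = 5/12.
Left endpoints: 1, 17/12, 11/6, 2.25, 8/3, 37/12.
h(1) ≈ 1.7321, h(17/12) ≈ 1.9579, h(11/6) ≈ 2.1602, h(2.25) ≈ 2.3452, h(8/3) ≈ 2.5166, h(37/12) ≈ 2.6771.
Sum = Δs · [h(1) + h(17/12) + h(11/6) + ...].
Sum ≈ 5.5788.

5.5788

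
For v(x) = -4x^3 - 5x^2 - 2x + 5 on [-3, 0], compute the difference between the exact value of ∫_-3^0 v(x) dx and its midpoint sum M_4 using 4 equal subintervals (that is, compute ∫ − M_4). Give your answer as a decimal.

1.828125

Exact integral: ∫_-3^0 v(x) dx = 60.
M_4 = 58.171875.
Error = 60 − 58.171875 = 1.828125.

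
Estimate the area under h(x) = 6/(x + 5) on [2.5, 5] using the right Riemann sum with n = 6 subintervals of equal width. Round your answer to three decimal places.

Δx = (5 − 2.5)/6 = 5/12.
Right endpoints: 35/12, 10/3, 3.75, 25/6, 55/12, 5.
h(35/12) = 72/95, h(10/3) = 0.72, h(3.75) = 24/35, h(25/6) = 36/55, h(55/12) = 72/115, h(5) = 0.6.
Sum = Δx · [h(35/12) + h(10/3) + h(3.75) + ...].
Sum ≈ 1.685.

1.685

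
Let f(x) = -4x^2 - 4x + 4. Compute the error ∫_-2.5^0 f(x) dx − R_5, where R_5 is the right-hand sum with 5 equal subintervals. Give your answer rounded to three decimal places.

-3.333

Exact integral: ∫_-2.5^0 f(x) dx ≈ 1.66667.
R_5 = 5.
Error ≈ 1.66667 − 5 ≈ -3.333.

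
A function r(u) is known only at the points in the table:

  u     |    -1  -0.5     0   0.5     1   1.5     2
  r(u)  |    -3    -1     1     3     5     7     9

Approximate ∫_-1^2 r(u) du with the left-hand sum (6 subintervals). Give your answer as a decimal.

Δu = 0.5.
Sum = 0.5·[(-3) + (-1) + 1 + 3 + 5 + 7] = 6.

6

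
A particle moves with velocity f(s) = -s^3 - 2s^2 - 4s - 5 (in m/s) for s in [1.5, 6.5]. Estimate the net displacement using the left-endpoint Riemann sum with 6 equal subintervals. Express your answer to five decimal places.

Δs = (6.5 − 1.5)/6 = 5/6.
Left endpoints: 1.5, 7/3, 19/6, 4, 29/6, 17/3.
f(1.5) = -18.875, f(7/3) = -1024/27, f(19/6) = -15007/216, f(4) = -117, f(29/6) = -39737/216, f(17/3) = -7394/27.
Sum = Δs · [f(1.5) + f(7/3) + f(19/6) + ...].
Sum ≈ -584.24769.

-584.24769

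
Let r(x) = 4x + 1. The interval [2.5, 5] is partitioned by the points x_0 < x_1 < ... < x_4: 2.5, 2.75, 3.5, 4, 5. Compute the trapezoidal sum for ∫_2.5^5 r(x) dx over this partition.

40

Subinterval widths: 0.25, 0.75, 0.5, 1.
r(2.5) = 11, r(2.75) = 12, r(3.5) = 15, r(4) = 17, r(5) = 21.
On each subinterval the trapezoid contributes (Δx_i/2)·[r(x_{i-1}) + r(x_i)].
Sum = 40.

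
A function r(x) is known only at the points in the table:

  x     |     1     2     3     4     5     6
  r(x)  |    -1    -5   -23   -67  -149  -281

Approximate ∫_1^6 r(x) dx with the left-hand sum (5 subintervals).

-245

Δx = 1.
Sum = 1·[(-1) + (-5) + (-23) + (-67) + (-149)] = -245.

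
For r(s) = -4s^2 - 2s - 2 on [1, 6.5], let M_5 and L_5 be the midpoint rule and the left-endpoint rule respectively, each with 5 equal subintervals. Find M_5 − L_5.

-90.145

M_5 = -414.865.
L_5 = -324.72.
M_5 − L_5 = -90.145.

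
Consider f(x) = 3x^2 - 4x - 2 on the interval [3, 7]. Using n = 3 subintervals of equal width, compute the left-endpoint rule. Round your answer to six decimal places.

162.222222

Δx = (7 − 3)/3 = 4/3.
Left endpoints: 3, 13/3, 17/3.
f(3) = 13, f(13/3) = 37, f(17/3) = 215/3.
Sum = Δx · [f(3) + f(13/3) + f(17/3)].
Sum ≈ 162.222222.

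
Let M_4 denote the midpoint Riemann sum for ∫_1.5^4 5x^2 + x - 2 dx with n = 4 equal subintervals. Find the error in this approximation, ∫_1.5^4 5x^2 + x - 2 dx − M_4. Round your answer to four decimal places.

0.4069

Exact integral: ∫_1.5^4 f(x) dx ≈ 102.916667.
M_4 ≈ 102.509766.
Error ≈ 102.916667 − 102.509766 ≈ 0.4069.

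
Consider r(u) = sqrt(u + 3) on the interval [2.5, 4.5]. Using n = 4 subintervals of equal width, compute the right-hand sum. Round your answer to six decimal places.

5.191682

Δu = (4.5 − 2.5)/4 = 0.5.
Right endpoints: 3, 3.5, 4, 4.5.
r(3) ≈ 2.449490, r(3.5) ≈ 2.549510, r(4) ≈ 2.645751, r(4.5) ≈ 2.738613.
Sum = Δu · [r(3) + r(3.5) + r(4) + r(4.5)].
Sum ≈ 5.191682.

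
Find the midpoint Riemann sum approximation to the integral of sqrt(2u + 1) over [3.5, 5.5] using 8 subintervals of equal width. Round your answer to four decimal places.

6.3141

Δu = (5.5 − 3.5)/8 = 0.25.
Midpoints: 3.625, 3.875, 4.125, 4.375, 4.625, 4.875, 5.125, 5.375.
f(3.625) ≈ 2.8723, f(3.875) ≈ 2.9580, f(4.125) ≈ 3.0414, f(4.375) ≈ 3.1225, f(4.625) ≈ 3.2016, f(4.875) ≈ 3.2787, f(5.125) ≈ 3.3541, f(5.375) ≈ 3.4278.
Sum = Δu · [f(3.625) + f(3.875) + f(4.125) + ...].
Sum ≈ 6.3141.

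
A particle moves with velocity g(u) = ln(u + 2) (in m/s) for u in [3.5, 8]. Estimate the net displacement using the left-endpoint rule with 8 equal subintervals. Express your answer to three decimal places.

8.979

Δu = (8 − 3.5)/8 = 0.5625.
Left endpoints: 3.5, 4.0625, 4.625, 5.1875, 5.75, 6.3125, 6.875, 7.4375.
g(3.5) ≈ 1.705, g(4.0625) ≈ 1.802, g(4.625) ≈ 1.891, g(5.1875) ≈ 1.972, g(5.75) ≈ 2.048, g(6.3125) ≈ 2.118, g(6.875) ≈ 2.183, g(7.4375) ≈ 2.245.
Sum = Δu · [g(3.5) + g(4.0625) + g(4.625) + ...].
Sum ≈ 8.979.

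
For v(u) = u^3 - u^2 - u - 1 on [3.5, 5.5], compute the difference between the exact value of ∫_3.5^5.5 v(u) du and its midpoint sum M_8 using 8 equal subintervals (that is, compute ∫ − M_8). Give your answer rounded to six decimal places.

Exact integral: ∫_3.5^5.5 v(u) du ≈ 139.08333333.
M_8 = 138.953125.
Error ≈ 139.08333333 − 138.953125 ≈ 0.130208.

0.130208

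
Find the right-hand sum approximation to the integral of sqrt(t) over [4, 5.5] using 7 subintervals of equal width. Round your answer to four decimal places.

Δt = (5.5 − 4)/7 = 3/14.
Right endpoints: 59/14, 31/7, 65/14, 34/7, 71/14, 37/7, 5.5.
f(59/14) ≈ 2.0529, f(31/7) ≈ 2.1044, f(65/14) ≈ 2.1547, f(34/7) ≈ 2.2039, f(71/14) ≈ 2.2520, f(37/7) ≈ 2.2991, f(5.5) ≈ 2.3452.
Sum = Δt · [f(59/14) + f(31/7) + f(65/14) + ...].
Sum ≈ 3.3026.

3.3026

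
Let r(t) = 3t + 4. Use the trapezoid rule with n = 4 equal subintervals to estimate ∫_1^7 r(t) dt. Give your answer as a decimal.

Δt = (7 − 1)/4 = 1.5.
r(1) = 7, r(2.5) = 11.5, r(4) = 16, r(5.5) = 20.5, r(7) = 25.
T_4 = (Δt/2)·[r(t_0) + 2r(t_1) + 2r(t_2) + 2r(t_3) + r(t_4)].
Sum = 96.

96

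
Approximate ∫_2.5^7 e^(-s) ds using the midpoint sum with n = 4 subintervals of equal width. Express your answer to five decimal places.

Δs = (7 − 2.5)/4 = 1.125.
Midpoints: 3.0625, 4.1875, 5.3125, 6.4375.
f(3.0625) ≈ 0.04677, f(4.1875) ≈ 0.01518, f(5.3125) ≈ 0.00493, f(6.4375) ≈ 0.00160.
Sum = Δs · [f(3.0625) + f(4.1875) + f(5.3125) + f(6.4375)].
Sum ≈ 0.07705.

0.07705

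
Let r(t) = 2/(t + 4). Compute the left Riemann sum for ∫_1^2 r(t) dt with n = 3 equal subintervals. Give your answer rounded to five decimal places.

Δt = (2 − 1)/3 = 1/3.
Left endpoints: 1, 4/3, 5/3.
r(1) = 0.4, r(4/3) = 0.375, r(5/3) = 6/17.
Sum = Δt · [r(1) + r(4/3) + r(5/3)].
Sum ≈ 0.37598.

0.37598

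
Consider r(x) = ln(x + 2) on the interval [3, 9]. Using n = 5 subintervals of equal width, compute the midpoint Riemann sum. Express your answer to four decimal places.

Δx = (9 − 3)/5 = 1.2.
Midpoints: 3.6, 4.8, 6, 7.2, 8.4.
r(3.6) ≈ 1.7228, r(4.8) ≈ 1.9169, r(6) ≈ 2.0794, r(7.2) ≈ 2.2192, r(8.4) ≈ 2.3418.
Sum = Δx · [r(3.6) + r(4.8) + r(6) + r(7.2) + r(8.4)].
Sum ≈ 12.3362.

12.3362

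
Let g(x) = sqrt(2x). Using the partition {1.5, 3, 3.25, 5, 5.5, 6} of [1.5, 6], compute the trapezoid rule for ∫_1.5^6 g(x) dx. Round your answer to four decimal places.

Subinterval widths: 1.5, 0.25, 1.75, 0.5, 0.5.
g(1.5) ≈ 1.7321, g(3) ≈ 2.4495, g(3.25) ≈ 2.5495, g(5) ≈ 3.1623, g(5.5) ≈ 3.3166, g(6) ≈ 3.4641.
On each subinterval the trapezoid contributes (Δx_i/2)·[g(x_{i-1}) + g(x_i)].
Sum ≈ 12.0738.

12.0738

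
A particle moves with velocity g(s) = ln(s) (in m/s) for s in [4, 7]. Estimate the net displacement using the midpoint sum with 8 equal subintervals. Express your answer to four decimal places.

Δs = (7 − 4)/8 = 0.375.
Midpoints: 4.1875, 4.5625, 4.9375, 5.3125, 5.6875, 6.0625, 6.4375, 6.8125.
g(4.1875) ≈ 1.4321, g(4.5625) ≈ 1.5179, g(4.9375) ≈ 1.5969, g(5.3125) ≈ 1.6701, g(5.6875) ≈ 1.7383, g(6.0625) ≈ 1.8021, g(6.4375) ≈ 1.8621, g(6.8125) ≈ 1.9188.
Sum = Δs · [g(4.1875) + g(4.5625) + g(4.9375) + ...].
Sum ≈ 5.0768.

5.0768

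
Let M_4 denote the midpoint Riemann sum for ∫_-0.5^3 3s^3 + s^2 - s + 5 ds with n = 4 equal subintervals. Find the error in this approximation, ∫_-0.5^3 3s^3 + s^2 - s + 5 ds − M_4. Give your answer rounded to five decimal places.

2.73551

Exact integral: ∫_-0.5^3 f(s) ds ≈ 82.8697917.
M_4 ≈ 80.1342773.
Error ≈ 82.8697917 − 80.1342773 ≈ 2.73551.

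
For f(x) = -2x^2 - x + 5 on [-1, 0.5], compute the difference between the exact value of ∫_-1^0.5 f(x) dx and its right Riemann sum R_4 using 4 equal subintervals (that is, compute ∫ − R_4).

0.0703125

Exact integral: ∫_-1^0.5 f(x) dx = 7.125.
R_4 = 7.0546875.
Error = 7.125 − 7.0546875 = 0.0703125.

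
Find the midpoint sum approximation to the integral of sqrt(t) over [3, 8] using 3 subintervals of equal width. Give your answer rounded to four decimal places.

Δt = (8 − 3)/3 = 5/3.
Midpoints: 23/6, 5.5, 43/6.
f(23/6) ≈ 1.9579, f(5.5) ≈ 2.3452, f(43/6) ≈ 2.6771.
Sum = Δt · [f(23/6) + f(5.5) + f(43/6)].
Sum ≈ 11.6336.

11.6336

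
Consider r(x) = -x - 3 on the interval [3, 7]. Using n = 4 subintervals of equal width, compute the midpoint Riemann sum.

-32

Δx = (7 − 3)/4 = 1.
Midpoints: 3.5, 4.5, 5.5, 6.5.
r(3.5) = -6.5, r(4.5) = -7.5, r(5.5) = -8.5, r(6.5) = -9.5.
Sum = Δx · [r(3.5) + r(4.5) + r(5.5) + r(6.5)].
Sum = -32.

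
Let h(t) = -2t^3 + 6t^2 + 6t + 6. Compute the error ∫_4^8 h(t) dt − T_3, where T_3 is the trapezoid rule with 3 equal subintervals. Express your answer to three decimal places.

Exact integral: ∫_4^8 h(t) dt = -856.
T_3 ≈ -891.55556.
Error ≈ -856 − (-891.55556) ≈ 35.556.

35.556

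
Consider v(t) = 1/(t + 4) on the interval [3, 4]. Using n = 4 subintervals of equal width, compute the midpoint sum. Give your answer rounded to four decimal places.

0.1335

Δt = (4 − 3)/4 = 0.25.
Midpoints: 3.125, 3.375, 3.625, 3.875.
v(3.125) = 8/57, v(3.375) = 8/59, v(3.625) = 8/61, v(3.875) = 8/63.
Sum = Δt · [v(3.125) + v(3.375) + v(3.625) + v(3.875)].
Sum ≈ 0.1335.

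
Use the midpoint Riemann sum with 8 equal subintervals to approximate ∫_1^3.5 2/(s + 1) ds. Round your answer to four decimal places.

Δs = (3.5 − 1)/8 = 0.3125.
Midpoints: 1.15625, 1.46875, 1.78125, 2.09375, 2.40625, 2.71875, 3.03125, 3.34375.
f(1.15625) = 64/69, f(1.46875) = 64/79, f(1.78125) = 64/89, f(2.09375) = 64/99, f(2.40625) = 64/109, f(2.71875) = 64/119, f(3.03125) = 64/129, f(3.34375) = 64/139.
Sum = Δs · [f(1.15625) + f(1.46875) + f(1.78125) + ...].
Sum ≈ 1.6202.

1.6202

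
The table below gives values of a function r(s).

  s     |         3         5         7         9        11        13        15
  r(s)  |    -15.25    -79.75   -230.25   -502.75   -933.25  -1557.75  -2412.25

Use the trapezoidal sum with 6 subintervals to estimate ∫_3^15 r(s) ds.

-9035

Δs = 2.
T_6 = (2/2)·[(-15.25) + 2·(-79.75) + 2·(-230.25) + 2·(-502.75) + 2·(-933.25) + 2·(-1557.75) + (-2412.25)] = -9035.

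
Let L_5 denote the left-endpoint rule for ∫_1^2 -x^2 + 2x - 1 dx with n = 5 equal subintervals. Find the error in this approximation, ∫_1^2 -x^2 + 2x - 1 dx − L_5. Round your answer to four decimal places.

-0.0933

Exact integral: ∫_1^2 f(x) dx ≈ -0.333333.
L_5 = -0.24.
Error ≈ -0.333333 − (-0.24) ≈ -0.0933.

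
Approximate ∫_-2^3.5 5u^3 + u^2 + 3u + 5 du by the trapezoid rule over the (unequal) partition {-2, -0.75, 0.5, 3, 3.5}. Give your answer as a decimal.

289.73828125

Subinterval widths: 1.25, 1.25, 2.5, 0.5.
f(-2) = -37, f(-0.75) = 1.203125, f(0.5) = 7.375, f(3) = 158, f(3.5) = 242.125.
On each subinterval the trapezoid contributes (Δu_i/2)·[f(u_{i-1}) + f(u_i)].
Sum = 289.73828125.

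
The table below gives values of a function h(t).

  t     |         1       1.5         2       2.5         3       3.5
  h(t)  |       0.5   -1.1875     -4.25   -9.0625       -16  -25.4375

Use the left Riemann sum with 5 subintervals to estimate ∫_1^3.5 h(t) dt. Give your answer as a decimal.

Δt = 0.5.
Sum = 0.5·[0.5 + (-1.1875) + (-4.25) + (-9.0625) + (-16)] = -15.

-15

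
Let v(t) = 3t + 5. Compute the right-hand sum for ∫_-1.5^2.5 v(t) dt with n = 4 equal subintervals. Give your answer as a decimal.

Δt = (2.5 − (-1.5))/4 = 1.
Right endpoints: -0.5, 0.5, 1.5, 2.5.
v(-0.5) = 3.5, v(0.5) = 6.5, v(1.5) = 9.5, v(2.5) = 12.5.
Sum = Δt · [v(-0.5) + v(0.5) + v(1.5) + v(2.5)].
Sum = 32.

32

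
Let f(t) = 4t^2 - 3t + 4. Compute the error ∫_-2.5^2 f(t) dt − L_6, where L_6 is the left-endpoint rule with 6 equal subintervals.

-10.125

Exact integral: ∫_-2.5^2 f(t) dt = 52.875.
L_6 = 63.
Error = 52.875 − 63 = -10.125.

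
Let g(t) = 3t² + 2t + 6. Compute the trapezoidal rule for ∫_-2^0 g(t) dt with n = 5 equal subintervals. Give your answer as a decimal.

16.16

Δt = (0 − (-2))/5 = 0.4.
g(-2) = 14, g(-1.6) = 10.48, g(-1.2) = 7.92, g(-0.8) = 6.32, g(-0.4) = 5.68, g(0) = 6.
T_5 = (Δt/2)·[g(t_0) + 2g(t_1) + ... + 2g(t_{4}) + g(t_5)].
Sum = 16.16.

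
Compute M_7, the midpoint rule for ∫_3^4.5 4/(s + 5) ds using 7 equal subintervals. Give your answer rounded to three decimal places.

0.687

Δs = (4.5 − 3)/7 = 3/14.
Midpoints: 87/28, 93/28, 99/28, 3.75, 111/28, 117/28, 123/28.
f(87/28) = 112/227, f(93/28) = 112/233, f(99/28) = 112/239, f(3.75) = 16/35, f(111/28) = 112/251, f(117/28) = 112/257, f(123/28) = 112/263.
Sum = Δs · [f(87/28) + f(93/28) + f(99/28) + ...].
Sum ≈ 0.687.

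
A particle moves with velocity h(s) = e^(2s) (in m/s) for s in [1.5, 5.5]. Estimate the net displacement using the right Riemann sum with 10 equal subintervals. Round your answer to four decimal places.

43477.1777

Δs = (5.5 − 1.5)/10 = 0.4.
Right endpoints: 1.9, 2.3, 2.7, 3.1, 3.5, 3.9, 4.3, 4.7, 5.1, 5.5.
h(1.9) ≈ 44.7012, h(2.3) ≈ 99.4843, h(2.7) ≈ 221.4064, h(3.1) ≈ 492.7490, h(3.5) ≈ 1096.6332, h(3.9) ≈ 2440.6020, h(4.3) ≈ 5431.6596, h(4.7) ≈ 12088.3807, h(5.1) ≈ 26903.1861, h(5.5) ≈ 59874.1417.
Sum = Δs · [h(1.9) + h(2.3) + h(2.7) + ...].
Sum ≈ 43477.1777.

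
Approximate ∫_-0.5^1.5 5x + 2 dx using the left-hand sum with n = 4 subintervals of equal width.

Δx = (1.5 − (-0.5))/4 = 0.5.
Left endpoints: -0.5, 0, 0.5, 1.
f(-0.5) = -0.5, f(0) = 2, f(0.5) = 4.5, f(1) = 7.
Sum = Δx · [f(-0.5) + f(0) + f(0.5) + f(1)].
Sum = 6.5.

6.5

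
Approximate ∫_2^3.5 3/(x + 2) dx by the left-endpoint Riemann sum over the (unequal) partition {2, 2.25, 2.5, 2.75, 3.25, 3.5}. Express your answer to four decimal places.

0.9893

Subinterval widths: 0.25, 0.25, 0.25, 0.5, 0.25.
Left endpoints: 2, 2.25, 2.5, 2.75, 3.25.
f(2) = 0.75, f(2.25) = 12/17, f(2.5) = 2/3, f(2.75) = 12/19, f(3.25) = 4/7.
Sum = Σ Δx_i · f(x_i).
Sum ≈ 0.9893.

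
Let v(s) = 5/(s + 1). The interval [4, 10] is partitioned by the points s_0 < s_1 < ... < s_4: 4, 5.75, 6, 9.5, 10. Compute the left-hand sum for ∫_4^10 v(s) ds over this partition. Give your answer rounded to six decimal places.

4.673280

Subinterval widths: 1.75, 0.25, 3.5, 0.5.
Left endpoints: 4, 5.75, 6, 9.5.
v(4) = 1, v(5.75) = 20/27, v(6) = 5/7, v(9.5) = 10/21.
Sum = Σ Δs_i · v(s_i).
Sum ≈ 4.673280.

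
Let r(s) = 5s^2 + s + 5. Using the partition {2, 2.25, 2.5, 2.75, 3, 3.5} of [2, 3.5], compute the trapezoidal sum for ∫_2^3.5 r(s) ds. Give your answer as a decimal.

69.90625

Subinterval widths: 0.25, 0.25, 0.25, 0.25, 0.5.
r(2) = 27, r(2.25) = 32.5625, r(2.5) = 38.75, r(2.75) = 45.5625, r(3) = 53, r(3.5) = 69.75.
On each subinterval the trapezoid contributes (Δs_i/2)·[r(s_{i-1}) + r(s_i)].
Sum = 69.90625.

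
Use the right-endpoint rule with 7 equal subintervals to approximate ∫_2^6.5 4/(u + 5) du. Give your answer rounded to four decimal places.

Δu = (6.5 − 2)/7 = 9/14.
Right endpoints: 37/14, 23/7, 55/14, 32/7, 73/14, 41/7, 6.5.
f(37/14) = 56/107, f(23/7) = 14/29, f(55/14) = 0.448, f(32/7) = 28/67, f(73/14) = 56/143, f(41/7) = 7/19, f(6.5) = 8/23.
Sum = Δu · [f(37/14) + f(23/7) + f(55/14) + ...].
Sum ≈ 1.9156.

1.9156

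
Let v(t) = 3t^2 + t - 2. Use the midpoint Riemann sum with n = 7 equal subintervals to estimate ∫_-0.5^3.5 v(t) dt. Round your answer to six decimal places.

40.673469

Δt = (3.5 − (-0.5))/7 = 4/7.
Midpoints: -3/14, 5/14, 13/14, 1.5, 29/14, 37/14, 45/14.
v(-3/14) = -407/196, v(5/14) = -247/196, v(13/14) = 297/196, v(1.5) = 6.25, v(29/14) = 2537/196, v(37/14) = 4233/196, v(45/14) = 6313/196.
Sum = Δt · [v(-3/14) + v(5/14) + v(13/14) + ...].
Sum ≈ 40.673469.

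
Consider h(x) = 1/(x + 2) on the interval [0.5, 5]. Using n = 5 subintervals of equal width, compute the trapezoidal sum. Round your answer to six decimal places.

Δx = (5 − 0.5)/5 = 0.9.
h(0.5) = 0.4, h(1.4) = 5/17, h(2.3) = 10/43, h(3.2) = 5/26, h(4.1) = 10/61, h(5) = 1/7.
T_5 = (Δx/2)·[h(x_0) + 2h(x_1) + ... + 2h(x_{4}) + h(x_5)].
Sum ≈ 1.038912.

1.038912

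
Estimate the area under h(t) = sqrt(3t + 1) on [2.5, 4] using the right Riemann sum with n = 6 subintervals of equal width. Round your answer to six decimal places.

4.994774

Δt = (4 − 2.5)/6 = 0.25.
Right endpoints: 2.75, 3, 3.25, 3.5, 3.75, 4.
h(2.75) ≈ 3.041381, h(3) ≈ 3.162278, h(3.25) ≈ 3.278719, h(3.5) ≈ 3.391165, h(3.75) ≈ 3.500000, h(4) ≈ 3.605551.
Sum = Δt · [h(2.75) + h(3) + h(3.25) + ...].
Sum ≈ 4.994774.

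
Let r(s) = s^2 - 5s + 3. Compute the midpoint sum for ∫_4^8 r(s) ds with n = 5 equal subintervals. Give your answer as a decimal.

41.12

Δs = (8 − 4)/5 = 0.8.
Midpoints: 4.4, 5.2, 6, 6.8, 7.6.
r(4.4) = 0.36, r(5.2) = 4.04, r(6) = 9, r(6.8) = 15.24, r(7.6) = 22.76.
Sum = Δs · [r(4.4) + r(5.2) + r(6) + r(6.8) + r(7.6)].
Sum = 41.12.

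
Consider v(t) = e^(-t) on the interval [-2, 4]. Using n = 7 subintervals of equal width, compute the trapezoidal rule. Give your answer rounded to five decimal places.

7.81658

Δt = (4 − (-2))/7 = 6/7.
v(-2) ≈ 7.38906, v(-8/7) ≈ 3.13571, v(-2/7) ≈ 1.33071, v(4/7) ≈ 0.56472, v(10/7) ≈ 0.23965, v(16/7) ≈ 0.10170, v(22/7) ≈ 0.04316, v(4) ≈ 0.01832.
T_7 = (Δt/2)·[v(t_0) + 2v(t_1) + ... + 2v(t_{6}) + v(t_7)].
Sum ≈ 7.81658.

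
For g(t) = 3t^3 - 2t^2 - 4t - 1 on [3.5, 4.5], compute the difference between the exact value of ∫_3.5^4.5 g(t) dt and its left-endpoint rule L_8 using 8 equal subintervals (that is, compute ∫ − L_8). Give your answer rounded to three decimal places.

Exact integral: ∫_3.5^4.5 g(t) dt ≈ 145.83333.
L_8 = 138.125.
Error ≈ 145.83333 − 138.125 ≈ 7.708.

7.708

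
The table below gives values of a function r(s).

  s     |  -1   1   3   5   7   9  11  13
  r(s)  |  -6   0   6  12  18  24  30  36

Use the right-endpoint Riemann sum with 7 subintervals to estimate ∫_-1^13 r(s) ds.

252

Δs = 2.
Sum = 2·[0 + 6 + 12 + 18 + 24 + 30 + 36] = 252.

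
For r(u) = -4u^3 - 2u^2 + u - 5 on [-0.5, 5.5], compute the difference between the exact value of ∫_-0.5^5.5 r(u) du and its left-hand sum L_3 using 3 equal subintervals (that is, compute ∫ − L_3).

-592

Exact integral: ∫_-0.5^5.5 r(u) du = -1041.
L_3 = -449.
Error = -1041 − (-449) = -592.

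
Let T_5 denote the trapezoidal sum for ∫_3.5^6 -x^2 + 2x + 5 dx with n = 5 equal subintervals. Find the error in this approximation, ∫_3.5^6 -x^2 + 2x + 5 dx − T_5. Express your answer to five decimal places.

Exact integral: ∫_3.5^6 f(x) dx ≈ -21.4583333.
T_5 = -21.5625.
Error ≈ -21.4583333 − (-21.5625) ≈ 0.10417.

0.10417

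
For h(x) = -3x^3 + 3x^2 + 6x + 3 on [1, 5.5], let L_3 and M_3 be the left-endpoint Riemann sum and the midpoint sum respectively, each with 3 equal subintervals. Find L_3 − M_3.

219.5859375

L_3 = -177.1875.
M_3 = -396.7734375.
L_3 − M_3 = 219.5859375.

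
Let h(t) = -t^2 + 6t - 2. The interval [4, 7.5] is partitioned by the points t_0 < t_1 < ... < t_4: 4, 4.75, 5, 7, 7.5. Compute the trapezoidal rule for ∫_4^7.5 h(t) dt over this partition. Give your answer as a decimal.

-6.96875

Subinterval widths: 0.75, 0.25, 2, 0.5.
h(4) = 6, h(4.75) = 3.9375, h(5) = 3, h(7) = -9, h(7.5) = -13.25.
On each subinterval the trapezoid contributes (Δt_i/2)·[h(t_{i-1}) + h(t_i)].
Sum = -6.96875.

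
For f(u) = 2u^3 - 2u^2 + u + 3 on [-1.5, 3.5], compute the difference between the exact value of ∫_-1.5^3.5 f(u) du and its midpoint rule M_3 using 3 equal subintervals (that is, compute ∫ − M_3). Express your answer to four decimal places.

4.6296

Exact integral: ∫_-1.5^3.5 f(u) du ≈ 61.666667.
M_3 ≈ 57.037037.
Error ≈ 61.666667 − 57.037037 ≈ 4.6296.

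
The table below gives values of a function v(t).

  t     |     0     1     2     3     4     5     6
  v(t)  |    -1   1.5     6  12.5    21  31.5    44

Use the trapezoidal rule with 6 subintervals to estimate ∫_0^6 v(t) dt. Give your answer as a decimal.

94

Δt = 1.
T_6 = (1/2)·[(-1) + 2·1.5 + 2·6 + 2·12.5 + 2·21 + 2·31.5 + 44] = 94.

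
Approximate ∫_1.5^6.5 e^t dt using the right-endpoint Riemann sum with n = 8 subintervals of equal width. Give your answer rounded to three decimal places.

888.483

Δt = (6.5 − 1.5)/8 = 0.625.
Right endpoints: 2.125, 2.75, 3.375, 4, 4.625, 5.25, 5.875, 6.5.
f(2.125) ≈ 8.373, f(2.75) ≈ 15.643, f(3.375) ≈ 29.224, f(4) ≈ 54.598, f(4.625) ≈ 102.003, f(5.25) ≈ 190.566, f(5.875) ≈ 356.025, f(6.5) ≈ 665.142.
Sum = Δt · [f(2.125) + f(2.75) + f(3.375) + ...].
Sum ≈ 888.483.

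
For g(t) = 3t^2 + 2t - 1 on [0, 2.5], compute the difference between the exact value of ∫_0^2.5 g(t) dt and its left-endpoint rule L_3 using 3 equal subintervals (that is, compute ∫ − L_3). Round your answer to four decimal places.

9.0278

Exact integral: ∫_0^2.5 g(t) dt = 19.375.
L_3 ≈ 10.347222.
Error ≈ 19.375 − 10.347222 ≈ 9.0278.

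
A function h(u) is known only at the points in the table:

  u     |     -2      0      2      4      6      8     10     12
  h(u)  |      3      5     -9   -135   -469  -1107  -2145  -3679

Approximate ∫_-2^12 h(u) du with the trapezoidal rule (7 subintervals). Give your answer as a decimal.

-11396

Δu = 2.
T_7 = (2/2)·[3 + 2·5 + 2·(-9) + 2·(-135) + 2·(-469) + 2·(-1107) + 2·(-2145) + (-3679)] = -11396.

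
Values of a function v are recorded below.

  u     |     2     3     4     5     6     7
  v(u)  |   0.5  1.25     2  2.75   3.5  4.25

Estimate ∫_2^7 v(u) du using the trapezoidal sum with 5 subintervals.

11.875

Δu = 1.
T_5 = (1/2)·[0.5 + 2·1.25 + 2·2 + 2·2.75 + 2·3.5 + 4.25] = 11.875.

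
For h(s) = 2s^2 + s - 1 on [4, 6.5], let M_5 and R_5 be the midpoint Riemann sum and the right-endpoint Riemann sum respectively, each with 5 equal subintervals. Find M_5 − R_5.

-14.0625

M_5 = 150.9375.
R_5 = 165.
M_5 − R_5 = -14.0625.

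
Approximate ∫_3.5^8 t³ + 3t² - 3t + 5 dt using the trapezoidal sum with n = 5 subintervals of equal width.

Δt = (8 − 3.5)/5 = 0.9.
f(3.5) = 74.125, f(4.4) = 135.064, f(5.3) = 222.247, f(6.2) = 340.048, f(7.1) = 492.841, f(8) = 685.
T_5 = (Δt/2)·[f(t_0) + 2f(t_1) + ... + 2f(t_{4}) + f(t_5)].
Sum = 1412.78625.

1412.78625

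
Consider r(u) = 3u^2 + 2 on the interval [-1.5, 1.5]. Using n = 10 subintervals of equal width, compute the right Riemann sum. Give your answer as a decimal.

12.885

Δu = (1.5 − (-1.5))/10 = 0.3.
Right endpoints: -1.2, -0.9, -0.6, -0.3, 0, 0.3, 0.6, 0.9, 1.2, 1.5.
r(-1.2) = 6.32, r(-0.9) = 4.43, r(-0.6) = 3.08, r(-0.3) = 2.27, r(0) = 2, r(0.3) = 2.27, r(0.6) = 3.08, r(0.9) = 4.43, r(1.2) = 6.32, r(1.5) = 8.75.
Sum = Δu · [r(-1.2) + r(-0.9) + r(-0.6) + ...].
Sum = 12.885.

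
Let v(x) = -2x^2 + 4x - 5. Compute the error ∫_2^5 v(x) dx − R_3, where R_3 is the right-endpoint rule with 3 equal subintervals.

16

Exact integral: ∫_2^5 v(x) dx = -51.
R_3 = -67.
Error = -51 − (-67) = 16.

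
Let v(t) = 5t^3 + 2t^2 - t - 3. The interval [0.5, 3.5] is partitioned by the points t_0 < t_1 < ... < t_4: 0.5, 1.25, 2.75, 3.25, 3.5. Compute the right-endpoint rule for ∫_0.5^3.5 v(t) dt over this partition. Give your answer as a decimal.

Subinterval widths: 0.75, 1.5, 0.5, 0.25.
Right endpoints: 1.25, 2.75, 3.25, 3.5.
v(1.25) = 8.640625, v(2.75) = 113.359375, v(3.25) = 186.515625, v(3.5) = 232.375.
Sum = Σ Δt_i · v(t_i).
Sum = 327.87109375.

327.87109375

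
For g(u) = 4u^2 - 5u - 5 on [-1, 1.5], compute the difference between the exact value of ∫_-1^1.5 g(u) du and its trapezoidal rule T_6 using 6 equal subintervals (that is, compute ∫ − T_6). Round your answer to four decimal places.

Exact integral: ∫_-1^1.5 g(u) du ≈ -9.791667.
T_6 ≈ -9.502315.
Error ≈ -9.791667 − (-9.502315) ≈ -0.2894.

-0.2894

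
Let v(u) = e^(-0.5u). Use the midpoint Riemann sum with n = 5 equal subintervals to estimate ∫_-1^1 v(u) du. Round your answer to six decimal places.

Δu = (1 − (-1))/5 = 0.4.
Midpoints: -0.8, -0.4, 0, 0.4, 0.8.
v(-0.8) ≈ 1.491825, v(-0.4) ≈ 1.221403, v(0) ≈ 1.000000, v(0.4) ≈ 0.818731, v(0.8) ≈ 0.670320.
Sum = Δu · [v(-0.8) + v(-0.4) + v(0) + v(0.4) + v(0.8)].
Sum ≈ 2.080911.

2.080911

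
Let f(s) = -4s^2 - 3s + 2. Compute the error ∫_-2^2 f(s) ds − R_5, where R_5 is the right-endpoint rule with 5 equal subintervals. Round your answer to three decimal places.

Exact integral: ∫_-2^2 f(s) ds ≈ -13.33333.
R_5 = -19.84.
Error ≈ -13.33333 − (-19.84) ≈ 6.507.

6.507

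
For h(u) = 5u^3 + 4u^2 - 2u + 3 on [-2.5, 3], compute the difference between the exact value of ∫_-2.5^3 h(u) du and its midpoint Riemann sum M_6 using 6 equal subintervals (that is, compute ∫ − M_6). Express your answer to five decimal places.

Exact integral: ∫_-2.5^3 h(u) du ≈ 123.0052083.
M_6 ≈ 120.0204716.
Error ≈ 123.0052083 − 120.0204716 ≈ 2.98474.

2.98474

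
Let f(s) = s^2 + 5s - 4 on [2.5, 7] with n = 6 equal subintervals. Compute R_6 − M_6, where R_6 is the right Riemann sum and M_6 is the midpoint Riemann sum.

25.1015625

R_6 = 222.890625.
M_6 = 197.7890625.
R_6 − M_6 = 25.1015625.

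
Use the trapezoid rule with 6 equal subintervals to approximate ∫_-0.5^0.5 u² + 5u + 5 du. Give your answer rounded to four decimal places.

5.0880

Δu = (0.5 − (-0.5))/6 = 1/6.
f(-0.5) = 2.75, f(-1/3) = 31/9, f(-1/6) = 151/36, f(0) = 5, f(1/6) = 211/36, f(1/3) = 61/9, f(0.5) = 7.75.
T_6 = (Δu/2)·[f(u_0) + 2f(u_1) + ... + 2f(u_{5}) + f(u_6)].
Sum ≈ 5.0880.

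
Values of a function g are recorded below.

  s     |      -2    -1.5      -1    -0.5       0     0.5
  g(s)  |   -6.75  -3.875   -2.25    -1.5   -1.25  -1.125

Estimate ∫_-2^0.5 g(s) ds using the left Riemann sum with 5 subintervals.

Δs = 0.5.
Sum = 0.5·[(-6.75) + (-3.875) + (-2.25) + (-1.5) + (-1.25)] = -7.8125.

-7.8125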